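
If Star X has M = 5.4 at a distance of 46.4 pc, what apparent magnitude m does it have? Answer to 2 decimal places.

8.73

m = M + 5 log₁₀(d/10 pc) = 5.4 + 5 log₁₀(46.4/10)
  = 5.4 + 5 × 0.667 = 5.4 + 3.33 = 8.73.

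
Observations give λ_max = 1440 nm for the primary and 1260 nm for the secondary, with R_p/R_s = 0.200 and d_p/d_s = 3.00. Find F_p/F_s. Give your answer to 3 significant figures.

0.00261

Wien's law: T_p/T_s = λ_s/λ_p = 1260/1440 = 0.8750.
L_p/L_s = (R_p/R_s)²(T_p/T_s)⁴ = (0.200)²(0.8750)⁴ = 0.02345.
F_p/F_s = (L_p/L_s)/(d_p/d_s)² = 0.02345/(3.00)² = 0.002605.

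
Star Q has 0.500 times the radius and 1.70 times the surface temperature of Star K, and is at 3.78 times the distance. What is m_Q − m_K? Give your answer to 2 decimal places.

L_Q/L_K = (0.500)²(1.70)⁴ = 2.088.
F_Q/F_K = (L_Q/L_K)/(d_Q/d_K)² = 2.088/14.29 = 0.1461.
m_Q − m_K = −2.5 log₁₀(0.1461) = 2.09.

2.09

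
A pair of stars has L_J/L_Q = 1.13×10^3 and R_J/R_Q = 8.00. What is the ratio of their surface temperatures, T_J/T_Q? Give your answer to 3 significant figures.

L ∝ R²T⁴ gives T ∝ (L/R²)^(1/4), so
T_J/T_Q = (1.13×10^3 / 8.00²)^(1/4) = (17.66)^(1/4) = 2.050.

2.05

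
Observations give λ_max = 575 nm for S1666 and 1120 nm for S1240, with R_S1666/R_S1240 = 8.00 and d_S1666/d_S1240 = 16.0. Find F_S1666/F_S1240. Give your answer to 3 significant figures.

Wien's law: T_S1666/T_S1240 = λ_S1240/λ_S1666 = 1120/575 = 1.948.
L_S1666/L_S1240 = (R_S1666/R_S1240)²(T_S1666/T_S1240)⁴ = (8.00)²(1.948)⁴ = 921.3.
F_S1666/F_S1240 = (L_S1666/L_S1240)/(d_S1666/d_S1240)² = 921.3/(16.0)² = 3.599.

3.60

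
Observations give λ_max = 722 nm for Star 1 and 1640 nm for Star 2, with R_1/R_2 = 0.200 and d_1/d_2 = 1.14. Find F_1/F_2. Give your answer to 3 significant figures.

0.819

Wien's law: T_1/T_2 = λ_2/λ_1 = 1640/722 = 2.271.
L_1/L_2 = (R_1/R_2)²(T_1/T_2)⁴ = (0.200)²(2.271)⁴ = 1.065.
F_1/F_2 = (L_1/L_2)/(d_1/d_2)² = 1.065/(1.14)² = 0.8194.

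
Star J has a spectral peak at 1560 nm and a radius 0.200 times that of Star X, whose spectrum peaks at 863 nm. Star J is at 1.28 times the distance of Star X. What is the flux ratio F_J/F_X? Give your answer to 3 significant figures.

Wien's law: T_J/T_X = λ_X/λ_J = 863/1560 = 0.5532.
L_J/L_X = (R_J/R_X)²(T_J/T_X)⁴ = (0.200)²(0.5532)⁴ = 0.003746.
F_J/F_X = (L_J/L_X)/(d_J/d_X)² = 0.003746/(1.28)² = 0.002287.

0.00229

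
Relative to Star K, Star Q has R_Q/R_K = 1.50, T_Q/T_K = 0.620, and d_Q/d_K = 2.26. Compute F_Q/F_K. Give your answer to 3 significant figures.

0.0651

L_Q/L_K = (R_Q/R_K)²(T_Q/T_K)⁴ = (1.50)² × (0.620)⁴ = 0.3325.
F_Q/F_K = (L_Q/L_K)/(d_Q/d_K)² = 0.3325 / (2.26)² = 0.06509.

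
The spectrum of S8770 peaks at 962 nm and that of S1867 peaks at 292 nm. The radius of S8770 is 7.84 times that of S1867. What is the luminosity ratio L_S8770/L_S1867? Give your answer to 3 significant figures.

Wien's law gives T ∝ 1/λ_max, so T_S8770/T_S1867 = λ_S1867/λ_S8770 = 292/962 = 0.3035.
Then L ∝ R²T⁴ gives L_S8770/L_S1867 = (7.84)² × (0.3035)⁴ = 61.47 × 0.008489 = 0.5218.

0.522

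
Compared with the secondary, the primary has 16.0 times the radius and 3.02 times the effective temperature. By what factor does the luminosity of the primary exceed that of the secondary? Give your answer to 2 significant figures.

From the Stefan–Boltzmann law, L ∝ R²T⁴, so
L_p/L_s = (R_p/R_s)² (T_p/T_s)⁴ = (16.0)² × (3.02)⁴ = 256.0 × 83.18 = 2.129×10^4.

2.1×10^4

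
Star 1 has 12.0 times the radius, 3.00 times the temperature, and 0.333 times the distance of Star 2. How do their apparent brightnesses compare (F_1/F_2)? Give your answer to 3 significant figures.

L_1/L_2 = (R_1/R_2)²(T_1/T_2)⁴ = (12.0)² × (3.00)⁴ = 1.166×10^4.
F_1/F_2 = (L_1/L_2)/(d_1/d_2)² = 1.166×10^4 / (0.333)² = 1.052×10^5.

1.05×10^5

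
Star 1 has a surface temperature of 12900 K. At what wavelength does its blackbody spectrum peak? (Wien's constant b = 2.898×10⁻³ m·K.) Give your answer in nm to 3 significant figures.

λ_max = b/T = 2.898×10⁻³ / 12900 = 2.25×10^-7 m = 224.7 nm.

225 nm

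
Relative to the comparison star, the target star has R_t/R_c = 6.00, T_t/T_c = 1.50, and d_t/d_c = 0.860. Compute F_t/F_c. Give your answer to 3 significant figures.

246

L_t/L_c = (R_t/R_c)²(T_t/T_c)⁴ = (6.00)² × (1.50)⁴ = 182.2.
F_t/F_c = (L_t/L_c)/(d_t/d_c)² = 182.2 / (0.860)² = 246.4.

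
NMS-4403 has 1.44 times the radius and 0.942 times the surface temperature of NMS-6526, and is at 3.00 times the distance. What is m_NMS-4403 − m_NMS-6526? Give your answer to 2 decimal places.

L_NMS-4403/L_NMS-6526 = (1.44)²(0.942)⁴ = 1.633.
F_NMS-4403/F_NMS-6526 = (L_NMS-4403/L_NMS-6526)/(d_NMS-4403/d_NMS-6526)² = 1.633/9.000 = 0.1814.
m_NMS-4403 − m_NMS-6526 = −2.5 log₁₀(0.1814) = 1.85.

1.85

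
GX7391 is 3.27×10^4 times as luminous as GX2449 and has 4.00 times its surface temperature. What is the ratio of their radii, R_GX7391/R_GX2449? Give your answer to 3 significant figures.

11.3

L ∝ R²T⁴ gives R ∝ √L / T², so
R_GX7391/R_GX2449 = √(3.27×10^4) / (4.00)² = 180.8 / 16.00 = 11.30.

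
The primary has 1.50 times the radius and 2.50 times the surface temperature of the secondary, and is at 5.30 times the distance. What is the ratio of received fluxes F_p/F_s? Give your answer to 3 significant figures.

L_p/L_s = (R_p/R_s)²(T_p/T_s)⁴ = (1.50)² × (2.50)⁴ = 87.89.
F_p/F_s = (L_p/L_s)/(d_p/d_s)² = 87.89 / (5.30)² = 3.129.

3.13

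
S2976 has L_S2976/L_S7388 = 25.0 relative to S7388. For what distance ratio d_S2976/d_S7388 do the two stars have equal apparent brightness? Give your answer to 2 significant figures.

Equal flux requires L_S2976/d_S2976² = L_S7388/d_S7388², so d_S2976/d_S7388 = √(L_S2976/L_S7388)
= √(25.0) = 5.000.

5.0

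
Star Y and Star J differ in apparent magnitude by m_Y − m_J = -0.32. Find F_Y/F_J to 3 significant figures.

F_Y/F_J = 10^(−(m_Y − m_J)/2.5) = 10^(0.32/2.5) = 10^0.128 = 1.343.

1.34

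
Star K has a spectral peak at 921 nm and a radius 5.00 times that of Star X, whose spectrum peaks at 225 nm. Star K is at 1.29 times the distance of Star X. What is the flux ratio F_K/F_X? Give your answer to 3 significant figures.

0.0535

Wien's law: T_K/T_X = λ_X/λ_K = 225/921 = 0.2443.
L_K/L_X = (R_K/R_X)²(T_K/T_X)⁴ = (5.00)²(0.2443)⁴ = 0.08905.
F_K/F_X = (L_K/L_X)/(d_K/d_X)² = 0.08905/(1.29)² = 0.05351.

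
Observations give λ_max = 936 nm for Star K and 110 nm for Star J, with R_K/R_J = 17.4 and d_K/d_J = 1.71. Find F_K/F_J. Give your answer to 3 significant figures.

Wien's law: T_K/T_J = λ_J/λ_K = 110/936 = 0.1175.
L_K/L_J = (R_K/R_J)²(T_K/T_J)⁴ = (17.4)²(0.1175)⁴ = 0.05775.
F_K/F_J = (L_K/L_J)/(d_K/d_J)² = 0.05775/(1.71)² = 0.01975.

0.0198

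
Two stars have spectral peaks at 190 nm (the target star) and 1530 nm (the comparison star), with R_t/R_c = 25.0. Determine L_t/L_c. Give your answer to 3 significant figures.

Wien's law gives T ∝ 1/λ_max, so T_t/T_c = λ_c/λ_t = 1530/190 = 8.053.
Then L ∝ R²T⁴ gives L_t/L_c = (25.0)² × (8.053)⁴ = 625.0 × 4205 = 2.628×10^6.

2.63×10^6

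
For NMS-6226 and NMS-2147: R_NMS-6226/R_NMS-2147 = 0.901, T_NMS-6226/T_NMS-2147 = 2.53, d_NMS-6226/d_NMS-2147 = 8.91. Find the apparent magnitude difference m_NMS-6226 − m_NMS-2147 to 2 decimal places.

0.94

L_NMS-6226/L_NMS-2147 = (0.901)²(2.53)⁴ = 33.26.
F_NMS-6226/F_NMS-2147 = (L_NMS-6226/L_NMS-2147)/(d_NMS-6226/d_NMS-2147)² = 33.26/79.39 = 0.4190.
m_NMS-6226 − m_NMS-2147 = −2.5 log₁₀(0.4190) = 0.94.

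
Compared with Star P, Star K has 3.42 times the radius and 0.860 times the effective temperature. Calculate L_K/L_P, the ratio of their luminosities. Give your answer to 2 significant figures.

6.4

From the Stefan–Boltzmann law, L ∝ R²T⁴, so
L_K/L_P = (R_K/R_P)² (T_K/T_P)⁴ = (3.42)² × (0.860)⁴ = 11.70 × 0.5470 = 6.398.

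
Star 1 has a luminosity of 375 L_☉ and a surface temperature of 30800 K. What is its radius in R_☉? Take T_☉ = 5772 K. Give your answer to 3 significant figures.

R/R_☉ = √(L/L_☉) / (T/T_☉)² = √(375) / (5.336)²
       = 19.36 / 28.47 = 0.6801.

0.680 R_☉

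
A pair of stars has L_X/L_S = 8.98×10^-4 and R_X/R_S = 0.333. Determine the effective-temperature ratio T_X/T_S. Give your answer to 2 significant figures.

0.30

L ∝ R²T⁴ gives T ∝ (L/R²)^(1/4), so
T_X/T_S = (8.98×10^-4 / 0.333²)^(1/4) = (0.008098)^(1/4) = 0.3000.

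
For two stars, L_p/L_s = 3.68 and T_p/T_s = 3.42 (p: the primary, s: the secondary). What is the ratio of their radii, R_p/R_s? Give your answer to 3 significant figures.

0.164

L ∝ R²T⁴ gives R ∝ √L / T², so
R_p/R_s = √(3.68) / (3.42)² = 1.918 / 11.70 = 0.1640.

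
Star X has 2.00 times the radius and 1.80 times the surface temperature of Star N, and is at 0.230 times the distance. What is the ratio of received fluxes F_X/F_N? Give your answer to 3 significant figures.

L_X/L_N = (R_X/R_N)²(T_X/T_N)⁴ = (2.00)² × (1.80)⁴ = 41.99.
F_X/F_N = (L_X/L_N)/(d_X/d_N)² = 41.99 / (0.230)² = 793.8.

794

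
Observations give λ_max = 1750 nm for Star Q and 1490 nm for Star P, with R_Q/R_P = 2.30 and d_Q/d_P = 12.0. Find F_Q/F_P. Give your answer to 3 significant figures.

Wien's law: T_Q/T_P = λ_P/λ_Q = 1490/1750 = 0.8514.
L_Q/L_P = (R_Q/R_P)²(T_Q/T_P)⁴ = (2.30)²(0.8514)⁴ = 2.780.
F_Q/F_P = (L_Q/L_P)/(d_Q/d_P)² = 2.780/(12.0)² = 0.01931.

0.0193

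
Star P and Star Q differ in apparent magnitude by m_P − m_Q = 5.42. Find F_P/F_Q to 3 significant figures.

F_P/F_Q = 10^(−(m_P − m_Q)/2.5) = 10^(-5.42/2.5) = 10^-2.168 = 0.006792.

0.00679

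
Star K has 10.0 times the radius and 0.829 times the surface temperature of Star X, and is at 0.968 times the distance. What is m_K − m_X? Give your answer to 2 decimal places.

L_K/L_X = (10.0)²(0.829)⁴ = 47.23.
F_K/F_X = (L_K/L_X)/(d_K/d_X)² = 47.23/0.9370 = 50.40.
m_K − m_X = −2.5 log₁₀(50.40) = -4.26.

-4.26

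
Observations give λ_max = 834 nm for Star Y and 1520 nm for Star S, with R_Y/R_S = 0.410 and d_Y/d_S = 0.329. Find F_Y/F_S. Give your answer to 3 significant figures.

Wien's law: T_Y/T_S = λ_S/λ_Y = 1520/834 = 1.823.
L_Y/L_S = (R_Y/R_S)²(T_Y/T_S)⁴ = (0.410)²(1.823)⁴ = 1.855.
F_Y/F_S = (L_Y/L_S)/(d_Y/d_S)² = 1.855/(0.329)² = 17.14.

17.1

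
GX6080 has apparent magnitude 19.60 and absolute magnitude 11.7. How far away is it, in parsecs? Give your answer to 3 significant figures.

m − M = 5 log₁₀(d/10 pc)
19.60 − (11.7) = 7.90 = 5 log₁₀(d/10)
d = 10 × 10^(7.90/5) = 10 × 10^1.580 = 380.2 pc.

380 pc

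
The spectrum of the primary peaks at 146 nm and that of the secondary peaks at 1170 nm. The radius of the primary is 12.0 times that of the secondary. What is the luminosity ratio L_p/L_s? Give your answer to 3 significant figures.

5.94×10^5

Wien's law gives T ∝ 1/λ_max, so T_p/T_s = λ_s/λ_p = 1170/146 = 8.014.
Then L ∝ R²T⁴ gives L_p/L_s = (12.0)² × (8.014)⁴ = 144.0 × 4124 = 5.939×10^5.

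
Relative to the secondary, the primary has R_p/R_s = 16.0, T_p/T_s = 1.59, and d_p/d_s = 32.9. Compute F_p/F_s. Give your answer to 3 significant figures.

1.51

L_p/L_s = (R_p/R_s)²(T_p/T_s)⁴ = (16.0)² × (1.59)⁴ = 1636.
F_p/F_s = (L_p/L_s)/(d_p/d_s)² = 1636 / (32.9)² = 1.512.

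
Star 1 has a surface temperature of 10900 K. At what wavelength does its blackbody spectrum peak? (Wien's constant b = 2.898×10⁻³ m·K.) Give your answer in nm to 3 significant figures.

266 nm

λ_max = b/T = 2.898×10⁻³ / 10900 = 2.66×10^-7 m = 265.9 nm.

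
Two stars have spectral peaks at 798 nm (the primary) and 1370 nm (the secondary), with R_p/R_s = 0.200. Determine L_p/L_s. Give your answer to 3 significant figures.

0.347

Wien's law gives T ∝ 1/λ_max, so T_p/T_s = λ_s/λ_p = 1370/798 = 1.717.
Then L ∝ R²T⁴ gives L_p/L_s = (0.200)² × (1.717)⁴ = 0.04000 × 8.687 = 0.3475.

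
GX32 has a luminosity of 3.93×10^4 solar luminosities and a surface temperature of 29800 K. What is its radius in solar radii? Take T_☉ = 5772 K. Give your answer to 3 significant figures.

R/R_☉ = √(L/L_☉) / (T/T_☉)² = √(3.93×10^4) / (5.163)²
       = 198.2 / 26.66 = 7.437.

7.44 solar radii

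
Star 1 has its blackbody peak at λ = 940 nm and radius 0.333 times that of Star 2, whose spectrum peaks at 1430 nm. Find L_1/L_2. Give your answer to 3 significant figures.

0.594

Wien's law gives T ∝ 1/λ_max, so T_1/T_2 = λ_2/λ_1 = 1430/940 = 1.521.
Then L ∝ R²T⁴ gives L_1/L_2 = (0.333)² × (1.521)⁴ = 0.1109 × 5.356 = 0.5939.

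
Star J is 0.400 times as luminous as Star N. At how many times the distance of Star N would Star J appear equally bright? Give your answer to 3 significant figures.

0.632

Equal flux requires L_J/d_J² = L_N/d_N², so d_J/d_N = √(L_J/L_N)
= √(0.400) = 0.6325.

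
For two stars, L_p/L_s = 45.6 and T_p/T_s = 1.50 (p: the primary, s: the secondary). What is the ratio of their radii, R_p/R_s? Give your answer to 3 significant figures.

3.00

L ∝ R²T⁴ gives R ∝ √L / T², so
R_p/R_s = √(45.6) / (1.50)² = 6.753 / 2.250 = 3.001.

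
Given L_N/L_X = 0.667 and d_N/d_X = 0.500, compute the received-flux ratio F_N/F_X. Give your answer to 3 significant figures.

F = L/(4πd²), so F_N/F_X = (L_N/L_X) / (d_N/d_X)²
= 0.667 / (0.500)² = 0.667 / 0.2500 = 2.668.

2.67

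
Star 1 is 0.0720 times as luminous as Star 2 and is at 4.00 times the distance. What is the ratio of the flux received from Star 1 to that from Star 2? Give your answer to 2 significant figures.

F = L/(4πd²), so F_1/F_2 = (L_1/L_2) / (d_1/d_2)²
= 0.0720 / (4.00)² = 0.0720 / 16.00 = 0.004500.

0.0045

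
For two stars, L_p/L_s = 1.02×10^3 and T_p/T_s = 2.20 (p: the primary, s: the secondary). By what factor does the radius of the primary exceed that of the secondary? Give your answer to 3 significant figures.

6.60

L ∝ R²T⁴ gives R ∝ √L / T², so
R_p/R_s = √(1.02×10^3) / (2.20)² = 31.94 / 4.840 = 6.599.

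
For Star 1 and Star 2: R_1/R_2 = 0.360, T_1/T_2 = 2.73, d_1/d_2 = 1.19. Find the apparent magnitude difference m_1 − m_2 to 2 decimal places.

L_1/L_2 = (0.360)²(2.73)⁴ = 7.199.
F_1/F_2 = (L_1/L_2)/(d_1/d_2)² = 7.199/1.416 = 5.083.
m_1 − m_2 = −2.5 log₁₀(5.083) = -1.77.

-1.77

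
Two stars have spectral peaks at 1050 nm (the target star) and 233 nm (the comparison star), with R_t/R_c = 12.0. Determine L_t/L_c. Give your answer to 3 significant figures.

Wien's law gives T ∝ 1/λ_max, so T_t/T_c = λ_c/λ_t = 233/1050 = 0.2219.
Then L ∝ R²T⁴ gives L_t/L_c = (12.0)² × (0.2219)⁴ = 144.0 × 0.002425 = 0.3492.

0.349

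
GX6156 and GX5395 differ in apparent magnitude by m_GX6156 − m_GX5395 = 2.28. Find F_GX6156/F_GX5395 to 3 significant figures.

F_GX6156/F_GX5395 = 10^(−(m_GX6156 − m_GX5395)/2.5) = 10^(-2.28/2.5) = 10^-0.912 = 0.1225.

0.122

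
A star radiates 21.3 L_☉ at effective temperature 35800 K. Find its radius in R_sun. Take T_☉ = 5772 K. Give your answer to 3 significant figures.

0.120 R_sun

R/R_☉ = √(L/L_☉) / (T/T_☉)² = √(21.3) / (6.202)²
       = 4.615 / 38.47 = 0.1200.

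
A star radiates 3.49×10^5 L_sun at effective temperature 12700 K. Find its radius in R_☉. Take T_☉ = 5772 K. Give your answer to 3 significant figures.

122 R_☉

R/R_☉ = √(L/L_☉) / (T/T_☉)² = √(3.49×10^5) / (2.200)²
       = 590.8 / 4.841 = 122.0.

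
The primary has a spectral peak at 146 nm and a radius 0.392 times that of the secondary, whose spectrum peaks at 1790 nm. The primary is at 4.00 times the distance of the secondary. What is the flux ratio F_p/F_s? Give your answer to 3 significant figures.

Wien's law: T_p/T_s = λ_s/λ_p = 1790/146 = 12.26.
L_p/L_s = (R_p/R_s)²(T_p/T_s)⁴ = (0.392)²(12.26)⁴ = 3472.
F_p/F_s = (L_p/L_s)/(d_p/d_s)² = 3472/(4.00)² = 217.0.

217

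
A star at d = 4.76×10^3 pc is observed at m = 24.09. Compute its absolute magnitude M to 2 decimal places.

M = m − 5 log₁₀(d/10 pc) = 24.09 − 5 log₁₀(4.76×10^3/10)
  = 24.09 − 5 × 2.678 = 24.09 − 13.39 = 10.70.

10.70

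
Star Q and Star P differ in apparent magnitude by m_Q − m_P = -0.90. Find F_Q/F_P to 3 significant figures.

F_Q/F_P = 10^(−(m_Q − m_P)/2.5) = 10^(0.90/2.5) = 10^0.360 = 2.291.

2.29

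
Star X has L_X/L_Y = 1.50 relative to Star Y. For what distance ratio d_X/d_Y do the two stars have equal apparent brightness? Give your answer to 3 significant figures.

Equal flux requires L_X/d_X² = L_Y/d_Y², so d_X/d_Y = √(L_X/L_Y)
= √(1.50) = 1.225.

1.22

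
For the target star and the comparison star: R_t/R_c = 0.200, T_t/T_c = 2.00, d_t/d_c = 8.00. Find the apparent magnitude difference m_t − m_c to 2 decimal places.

5.00

L_t/L_c = (0.200)²(2.00)⁴ = 0.6400.
F_t/F_c = (L_t/L_c)/(d_t/d_c)² = 0.6400/64.00 = 0.01000.
m_t − m_c = −2.5 log₁₀(0.01000) = 5.00.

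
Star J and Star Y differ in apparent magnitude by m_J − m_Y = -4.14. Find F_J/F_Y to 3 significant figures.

F_J/F_Y = 10^(−(m_J − m_Y)/2.5) = 10^(4.14/2.5) = 10^1.656 = 45.29.

45.3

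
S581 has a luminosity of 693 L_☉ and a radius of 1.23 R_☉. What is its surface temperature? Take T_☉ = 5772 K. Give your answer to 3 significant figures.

2.67×10^4 K

T/T_☉ = (L/L_☉)^(1/4) / (R/R_☉)^(1/2)
T = 5772 × (693)^(1/4) / √(1.23) = 5772 × 5.131 / 1.109 = 2.670×10^4 K.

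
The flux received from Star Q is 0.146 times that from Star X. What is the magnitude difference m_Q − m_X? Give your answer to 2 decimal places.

2.09

m_Q − m_X = −2.5 log₁₀(F_Q/F_X) = −2.5 log₁₀(0.146) = −2.5 × (-0.836) = 2.089.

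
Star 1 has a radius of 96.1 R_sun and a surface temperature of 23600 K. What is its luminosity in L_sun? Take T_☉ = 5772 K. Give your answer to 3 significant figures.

2.58×10^6 L_sun

L/L_☉ = (R/R_☉)² (T/T_☉)⁴ = (96.1)² × (23600/5772)⁴
       = 9235 × (4.089)⁴ = 9235 × 279.5 = 2.581×10^6.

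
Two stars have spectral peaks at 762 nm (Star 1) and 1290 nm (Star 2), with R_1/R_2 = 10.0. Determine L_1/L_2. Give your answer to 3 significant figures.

821

Wien's law gives T ∝ 1/λ_max, so T_1/T_2 = λ_2/λ_1 = 1290/762 = 1.693.
Then L ∝ R²T⁴ gives L_1/L_2 = (10.0)² × (1.693)⁴ = 100.0 × 8.214 = 821.4.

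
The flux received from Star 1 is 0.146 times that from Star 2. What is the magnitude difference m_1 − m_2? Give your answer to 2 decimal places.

m_1 − m_2 = −2.5 log₁₀(F_1/F_2) = −2.5 log₁₀(0.146) = −2.5 × (-0.836) = 2.089.

2.09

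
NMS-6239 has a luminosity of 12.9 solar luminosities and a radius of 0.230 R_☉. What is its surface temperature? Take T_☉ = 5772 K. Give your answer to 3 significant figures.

T/T_☉ = (L/L_☉)^(1/4) / (R/R_☉)^(1/2)
T = 5772 × (12.9)^(1/4) / √(0.230) = 5772 × 1.895 / 0.4796 = 2.281×10^4 K.

2.28×10^4 K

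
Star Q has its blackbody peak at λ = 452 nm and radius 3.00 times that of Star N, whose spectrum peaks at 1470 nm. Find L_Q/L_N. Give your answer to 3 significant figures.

Wien's law gives T ∝ 1/λ_max, so T_Q/T_N = λ_N/λ_Q = 1470/452 = 3.252.
Then L ∝ R²T⁴ gives L_Q/L_N = (3.00)² × (3.252)⁴ = 9.000 × 111.9 = 1007.

1.01×10^3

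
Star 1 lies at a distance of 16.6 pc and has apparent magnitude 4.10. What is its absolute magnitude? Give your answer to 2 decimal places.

M = m − 5 log₁₀(d/10 pc) = 4.10 − 5 log₁₀(16.6/10)
  = 4.10 − 5 × 0.220 = 4.10 − 1.10 = 3.00.

3.00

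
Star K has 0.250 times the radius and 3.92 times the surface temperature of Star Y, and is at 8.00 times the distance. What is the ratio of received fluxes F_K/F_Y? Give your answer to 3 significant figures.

0.231

L_K/L_Y = (R_K/R_Y)²(T_K/T_Y)⁴ = (0.250)² × (3.92)⁴ = 14.76.
F_K/F_Y = (L_K/L_Y)/(d_K/d_Y)² = 14.76 / (8.00)² = 0.2306.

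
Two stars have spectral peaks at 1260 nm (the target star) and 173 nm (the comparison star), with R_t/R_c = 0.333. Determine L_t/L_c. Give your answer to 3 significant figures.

Wien's law gives T ∝ 1/λ_max, so T_t/T_c = λ_c/λ_t = 173/1260 = 0.1373.
Then L ∝ R²T⁴ gives L_t/L_c = (0.333)² × (0.1373)⁴ = 0.1109 × 3.554×10^-4 = 3.941×10^-5.

3.94×10^-5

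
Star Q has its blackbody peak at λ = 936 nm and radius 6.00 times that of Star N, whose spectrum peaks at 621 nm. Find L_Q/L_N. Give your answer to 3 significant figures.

Wien's law gives T ∝ 1/λ_max, so T_Q/T_N = λ_N/λ_Q = 621/936 = 0.6635.
Then L ∝ R²T⁴ gives L_Q/L_N = (6.00)² × (0.6635)⁴ = 36.00 × 0.1938 = 6.975.

6.98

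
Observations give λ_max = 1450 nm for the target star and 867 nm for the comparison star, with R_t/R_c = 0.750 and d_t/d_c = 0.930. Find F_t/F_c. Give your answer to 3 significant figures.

Wien's law: T_t/T_c = λ_c/λ_t = 867/1450 = 0.5979.
L_t/L_c = (R_t/R_c)²(T_t/T_c)⁴ = (0.750)²(0.5979)⁴ = 0.07190.
F_t/F_c = (L_t/L_c)/(d_t/d_c)² = 0.07190/(0.930)² = 0.08313.

0.0831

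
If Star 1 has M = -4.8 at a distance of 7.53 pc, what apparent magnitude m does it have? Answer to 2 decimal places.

-5.42

m = M + 5 log₁₀(d/10 pc) = -4.8 + 5 log₁₀(7.53/10)
  = -4.8 + 5 × -0.123 = -4.8 + -0.62 = -5.42.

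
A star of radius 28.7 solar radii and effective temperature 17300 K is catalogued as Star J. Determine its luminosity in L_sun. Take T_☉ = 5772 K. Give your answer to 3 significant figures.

L/L_☉ = (R/R_☉)² (T/T_☉)⁴ = (28.7)² × (17300/5772)⁴
       = 823.7 × (2.997)⁴ = 823.7 × 80.70 = 6.647×10^4.

6.65×10^4 L_sun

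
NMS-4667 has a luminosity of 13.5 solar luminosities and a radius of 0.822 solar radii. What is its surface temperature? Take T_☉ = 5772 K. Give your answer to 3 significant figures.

T/T_☉ = (L/L_☉)^(1/4) / (R/R_☉)^(1/2)
T = 5772 × (13.5)^(1/4) / √(0.822) = 5772 × 1.917 / 0.9066 = 1.220×10^4 K.

1.22×10^4 K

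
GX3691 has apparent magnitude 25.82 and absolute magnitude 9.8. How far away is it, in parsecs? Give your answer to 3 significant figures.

1.60×10^4 pc

m − M = 5 log₁₀(d/10 pc)
25.82 − (9.8) = 16.02 = 5 log₁₀(d/10)
d = 10 × 10^(16.02/5) = 10 × 10^3.204 = 1.600×10^4 pc.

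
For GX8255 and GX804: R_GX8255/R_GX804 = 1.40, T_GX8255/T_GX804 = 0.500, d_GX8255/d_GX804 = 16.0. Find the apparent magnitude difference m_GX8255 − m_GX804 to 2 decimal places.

L_GX8255/L_GX804 = (1.40)²(0.500)⁴ = 0.1225.
F_GX8255/F_GX804 = (L_GX8255/L_GX804)/(d_GX8255/d_GX804)² = 0.1225/256.0 = 4.785×10^-4.
m_GX8255 − m_GX804 = −2.5 log₁₀(4.785×10^-4) = 8.30.

8.30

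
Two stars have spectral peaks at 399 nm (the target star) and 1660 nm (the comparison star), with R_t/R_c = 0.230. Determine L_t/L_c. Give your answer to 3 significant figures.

Wien's law gives T ∝ 1/λ_max, so T_t/T_c = λ_c/λ_t = 1660/399 = 4.160.
Then L ∝ R²T⁴ gives L_t/L_c = (0.230)² × (4.160)⁴ = 0.05290 × 299.6 = 15.85.

15.8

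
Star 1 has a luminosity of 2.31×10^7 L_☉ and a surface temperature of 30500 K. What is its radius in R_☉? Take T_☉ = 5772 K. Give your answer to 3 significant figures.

172 R_☉

R/R_☉ = √(L/L_☉) / (T/T_☉)² = √(2.31×10^7) / (5.284)²
       = 4806 / 27.92 = 172.1.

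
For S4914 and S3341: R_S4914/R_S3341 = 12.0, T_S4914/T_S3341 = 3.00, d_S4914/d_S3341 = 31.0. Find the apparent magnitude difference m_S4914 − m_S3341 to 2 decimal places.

-2.71

L_S4914/L_S3341 = (12.0)²(3.00)⁴ = 1.166×10^4.
F_S4914/F_S3341 = (L_S4914/L_S3341)/(d_S4914/d_S3341)² = 1.166×10^4/961.0 = 12.14.
m_S4914 − m_S3341 = −2.5 log₁₀(12.14) = -2.71.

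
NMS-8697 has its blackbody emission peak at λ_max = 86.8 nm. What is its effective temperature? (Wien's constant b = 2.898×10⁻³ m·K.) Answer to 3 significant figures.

T = b/λ_max = 2.898×10⁻³ / (86.8×10⁻⁹) = 3.339×10^4 K.

3.34×10^4 K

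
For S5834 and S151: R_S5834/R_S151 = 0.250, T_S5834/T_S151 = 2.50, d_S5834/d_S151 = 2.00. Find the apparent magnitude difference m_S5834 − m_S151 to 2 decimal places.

L_S5834/L_S151 = (0.250)²(2.50)⁴ = 2.441.
F_S5834/F_S151 = (L_S5834/L_S151)/(d_S5834/d_S151)² = 2.441/4.000 = 0.6104.
m_S5834 − m_S151 = −2.5 log₁₀(0.6104) = 0.54.

0.54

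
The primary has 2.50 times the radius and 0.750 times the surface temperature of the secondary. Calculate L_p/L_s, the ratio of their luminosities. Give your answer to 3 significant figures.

From the Stefan–Boltzmann law, L ∝ R²T⁴, so
L_p/L_s = (R_p/R_s)² (T_p/T_s)⁴ = (2.50)² × (0.750)⁴ = 6.250 × 0.3164 = 1.978.

1.98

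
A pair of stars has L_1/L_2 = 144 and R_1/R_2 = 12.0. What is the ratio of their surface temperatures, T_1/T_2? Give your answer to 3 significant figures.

1.00

L ∝ R²T⁴ gives T ∝ (L/R²)^(1/4), so
T_1/T_2 = (144 / 12.0²)^(1/4) = (1.000)^(1/4) = 1.000.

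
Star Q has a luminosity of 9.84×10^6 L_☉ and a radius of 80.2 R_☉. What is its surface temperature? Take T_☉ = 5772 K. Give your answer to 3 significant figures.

T/T_☉ = (L/L_☉)^(1/4) / (R/R_☉)^(1/2)
T = 5772 × (9.84×10^6)^(1/4) / √(80.2) = 5772 × 56.01 / 8.955 = 3.610×10^4 K.

3.61×10^4 K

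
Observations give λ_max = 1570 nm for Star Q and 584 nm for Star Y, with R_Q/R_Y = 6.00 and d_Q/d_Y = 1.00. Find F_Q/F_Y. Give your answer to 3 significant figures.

0.689

Wien's law: T_Q/T_Y = λ_Y/λ_Q = 584/1570 = 0.3720.
L_Q/L_Y = (R_Q/R_Y)²(T_Q/T_Y)⁴ = (6.00)²(0.3720)⁴ = 0.6892.
F_Q/F_Y = (L_Q/L_Y)/(d_Q/d_Y)² = 0.6892/(1.00)² = 0.6892.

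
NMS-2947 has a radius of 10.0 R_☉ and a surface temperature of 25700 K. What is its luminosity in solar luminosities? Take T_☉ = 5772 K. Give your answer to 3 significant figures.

L/L_☉ = (R/R_☉)² (T/T_☉)⁴ = (10.0)² × (25700/5772)⁴
       = 100.0 × (4.453)⁴ = 100.0 × 393.0 = 3.930×10^4.

3.93×10^4 solar luminosities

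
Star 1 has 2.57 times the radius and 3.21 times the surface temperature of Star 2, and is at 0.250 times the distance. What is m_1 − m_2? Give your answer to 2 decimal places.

L_1/L_2 = (2.57)²(3.21)⁴ = 701.3.
F_1/F_2 = (L_1/L_2)/(d_1/d_2)² = 701.3/0.06250 = 1.122×10^4.
m_1 − m_2 = −2.5 log₁₀(1.122×10^4) = -10.13.

-10.13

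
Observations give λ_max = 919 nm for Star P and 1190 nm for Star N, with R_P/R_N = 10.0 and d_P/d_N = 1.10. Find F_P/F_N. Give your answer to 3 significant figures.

232

Wien's law: T_P/T_N = λ_N/λ_P = 1190/919 = 1.295.
L_P/L_N = (R_P/R_N)²(T_P/T_N)⁴ = (10.0)²(1.295)⁴ = 281.1.
F_P/F_N = (L_P/L_N)/(d_P/d_N)² = 281.1/(1.10)² = 232.3.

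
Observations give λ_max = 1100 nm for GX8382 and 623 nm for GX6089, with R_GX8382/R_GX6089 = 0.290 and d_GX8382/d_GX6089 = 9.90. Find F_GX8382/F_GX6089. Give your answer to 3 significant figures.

8.83×10^-5

Wien's law: T_GX8382/T_GX6089 = λ_GX6089/λ_GX8382 = 623/1100 = 0.5664.
L_GX8382/L_GX6089 = (R_GX8382/R_GX6089)²(T_GX8382/T_GX6089)⁴ = (0.290)²(0.5664)⁴ = 0.008653.
F_GX8382/F_GX6089 = (L_GX8382/L_GX6089)/(d_GX8382/d_GX6089)² = 0.008653/(9.90)² = 8.829×10^-5.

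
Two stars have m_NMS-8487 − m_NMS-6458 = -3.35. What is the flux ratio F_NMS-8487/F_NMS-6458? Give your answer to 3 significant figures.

F_NMS-8487/F_NMS-6458 = 10^(−(m_NMS-8487 − m_NMS-6458)/2.5) = 10^(3.35/2.5) = 10^1.340 = 21.88.

21.9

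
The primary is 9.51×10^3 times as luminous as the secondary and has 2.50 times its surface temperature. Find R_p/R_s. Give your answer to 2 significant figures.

16

L ∝ R²T⁴ gives R ∝ √L / T², so
R_p/R_s = √(9.51×10^3) / (2.50)² = 97.52 / 6.250 = 15.60.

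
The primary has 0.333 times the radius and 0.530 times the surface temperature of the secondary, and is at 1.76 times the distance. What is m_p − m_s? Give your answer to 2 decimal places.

L_p/L_s = (0.333)²(0.530)⁴ = 0.008750.
F_p/F_s = (L_p/L_s)/(d_p/d_s)² = 0.008750/3.098 = 0.002825.
m_p − m_s = −2.5 log₁₀(0.002825) = 6.37.

6.37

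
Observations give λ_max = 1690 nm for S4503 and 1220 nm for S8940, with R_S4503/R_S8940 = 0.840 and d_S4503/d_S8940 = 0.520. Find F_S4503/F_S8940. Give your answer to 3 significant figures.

0.709

Wien's law: T_S4503/T_S8940 = λ_S8940/λ_S4503 = 1220/1690 = 0.7219.
L_S4503/L_S8940 = (R_S4503/R_S8940)²(T_S4503/T_S8940)⁴ = (0.840)²(0.7219)⁴ = 0.1916.
F_S4503/F_S8940 = (L_S4503/L_S8940)/(d_S4503/d_S8940)² = 0.1916/(0.520)² = 0.7087.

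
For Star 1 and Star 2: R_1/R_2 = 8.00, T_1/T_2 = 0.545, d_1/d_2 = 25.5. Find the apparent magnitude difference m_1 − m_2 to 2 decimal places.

5.15

L_1/L_2 = (8.00)²(0.545)⁴ = 5.646.
F_1/F_2 = (L_1/L_2)/(d_1/d_2)² = 5.646/650.2 = 0.008683.
m_1 − m_2 = −2.5 log₁₀(0.008683) = 5.15.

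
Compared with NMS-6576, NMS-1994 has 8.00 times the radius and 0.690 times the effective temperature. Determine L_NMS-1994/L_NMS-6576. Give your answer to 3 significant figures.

From the Stefan–Boltzmann law, L ∝ R²T⁴, so
L_NMS-1994/L_NMS-6576 = (R_NMS-1994/R_NMS-6576)² (T_NMS-1994/T_NMS-6576)⁴ = (8.00)² × (0.690)⁴ = 64.00 × 0.2267 = 14.51.

14.5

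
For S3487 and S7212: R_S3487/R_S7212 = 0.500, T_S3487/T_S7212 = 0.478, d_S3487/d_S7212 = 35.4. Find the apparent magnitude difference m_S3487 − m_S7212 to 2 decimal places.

L_S3487/L_S7212 = (0.500)²(0.478)⁴ = 0.01305.
F_S3487/F_S7212 = (L_S3487/L_S7212)/(d_S3487/d_S7212)² = 0.01305/1253 = 1.041×10^-5.
m_S3487 − m_S7212 = −2.5 log₁₀(1.041×10^-5) = 12.46.

12.46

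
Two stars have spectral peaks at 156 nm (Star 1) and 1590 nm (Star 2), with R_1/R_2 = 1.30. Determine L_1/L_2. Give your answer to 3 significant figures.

Wien's law gives T ∝ 1/λ_max, so T_1/T_2 = λ_2/λ_1 = 1590/156 = 10.19.
Then L ∝ R²T⁴ gives L_1/L_2 = (1.30)² × (10.19)⁴ = 1.690 × 1.079×10^4 = 1.824×10^4.

1.82×10^4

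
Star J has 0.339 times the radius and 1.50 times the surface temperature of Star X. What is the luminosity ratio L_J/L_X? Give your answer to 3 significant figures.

From the Stefan–Boltzmann law, L ∝ R²T⁴, so
L_J/L_X = (R_J/R_X)² (T_J/T_X)⁴ = (0.339)² × (1.50)⁴ = 0.1149 × 5.062 = 0.5818.

0.582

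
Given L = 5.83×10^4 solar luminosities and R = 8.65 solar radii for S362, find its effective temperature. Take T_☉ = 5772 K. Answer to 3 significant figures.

3.05×10^4 K

T/T_☉ = (L/L_☉)^(1/4) / (R/R_☉)^(1/2)
T = 5772 × (5.83×10^4)^(1/4) / √(8.65) = 5772 × 15.54 / 2.941 = 3.050×10^4 K.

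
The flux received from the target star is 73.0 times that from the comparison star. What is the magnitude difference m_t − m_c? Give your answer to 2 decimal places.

m_t − m_c = −2.5 log₁₀(F_t/F_c) = −2.5 log₁₀(73.0) = −2.5 × (1.863) = -4.658.

-4.66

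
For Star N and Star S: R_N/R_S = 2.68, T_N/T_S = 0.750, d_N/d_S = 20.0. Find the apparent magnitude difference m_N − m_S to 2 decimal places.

L_N/L_S = (2.68)²(0.750)⁴ = 2.273.
F_N/F_S = (L_N/L_S)/(d_N/d_S)² = 2.273/400.0 = 0.005681.
m_N − m_S = −2.5 log₁₀(0.005681) = 5.61.

5.61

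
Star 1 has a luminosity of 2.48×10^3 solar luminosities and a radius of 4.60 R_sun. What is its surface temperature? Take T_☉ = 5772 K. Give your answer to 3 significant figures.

T/T_☉ = (L/L_☉)^(1/4) / (R/R_☉)^(1/2)
T = 5772 × (2.48×10^3)^(1/4) / √(4.60) = 5772 × 7.057 / 2.145 = 1.899×10^4 K.

1.90×10^4 K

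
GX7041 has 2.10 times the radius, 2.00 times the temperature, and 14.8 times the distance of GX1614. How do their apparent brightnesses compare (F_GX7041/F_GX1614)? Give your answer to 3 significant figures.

0.322

L_GX7041/L_GX1614 = (R_GX7041/R_GX1614)²(T_GX7041/T_GX1614)⁴ = (2.10)² × (2.00)⁴ = 70.56.
F_GX7041/F_GX1614 = (L_GX7041/L_GX1614)/(d_GX7041/d_GX1614)² = 70.56 / (14.8)² = 0.3221.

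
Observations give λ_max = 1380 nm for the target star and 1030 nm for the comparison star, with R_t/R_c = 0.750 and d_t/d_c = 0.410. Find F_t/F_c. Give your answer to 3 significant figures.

Wien's law: T_t/T_c = λ_c/λ_t = 1030/1380 = 0.7464.
L_t/L_c = (R_t/R_c)²(T_t/T_c)⁴ = (0.750)²(0.7464)⁴ = 0.1746.
F_t/F_c = (L_t/L_c)/(d_t/d_c)² = 0.1746/(0.410)² = 1.038.

1.04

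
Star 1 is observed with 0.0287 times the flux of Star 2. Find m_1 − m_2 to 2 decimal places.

3.86

m_1 − m_2 = −2.5 log₁₀(F_1/F_2) = −2.5 log₁₀(0.0287) = −2.5 × (-1.542) = 3.855.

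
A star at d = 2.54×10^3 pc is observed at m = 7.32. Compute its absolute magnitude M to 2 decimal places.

-4.70

M = m − 5 log₁₀(d/10 pc) = 7.32 − 5 log₁₀(2.54×10^3/10)
  = 7.32 − 5 × 2.405 = 7.32 − 12.02 = -4.70.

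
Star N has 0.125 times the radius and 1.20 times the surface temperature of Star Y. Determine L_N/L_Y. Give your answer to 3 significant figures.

From the Stefan–Boltzmann law, L ∝ R²T⁴, so
L_N/L_Y = (R_N/R_Y)² (T_N/T_Y)⁴ = (0.125)² × (1.20)⁴ = 0.01562 × 2.074 = 0.03240.

0.0324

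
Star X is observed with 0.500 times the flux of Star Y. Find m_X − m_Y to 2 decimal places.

m_X − m_Y = −2.5 log₁₀(F_X/F_Y) = −2.5 log₁₀(0.500) = −2.5 × (-0.301) = 0.753.

0.75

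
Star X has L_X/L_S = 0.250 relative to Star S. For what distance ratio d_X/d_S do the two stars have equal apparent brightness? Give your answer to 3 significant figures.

0.500

Equal flux requires L_X/d_X² = L_S/d_S², so d_X/d_S = √(L_X/L_S)
= √(0.250) = 0.5000.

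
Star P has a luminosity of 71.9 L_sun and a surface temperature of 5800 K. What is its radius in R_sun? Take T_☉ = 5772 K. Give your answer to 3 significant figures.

8.40 R_sun

R/R_☉ = √(L/L_☉) / (T/T_☉)² = √(71.9) / (1.005)²
       = 8.479 / 1.010 = 8.398.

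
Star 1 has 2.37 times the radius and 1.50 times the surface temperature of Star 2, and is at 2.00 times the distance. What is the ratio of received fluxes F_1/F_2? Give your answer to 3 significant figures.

L_1/L_2 = (R_1/R_2)²(T_1/T_2)⁴ = (2.37)² × (1.50)⁴ = 28.44.
F_1/F_2 = (L_1/L_2)/(d_1/d_2)² = 28.44 / (2.00)² = 7.109.

7.11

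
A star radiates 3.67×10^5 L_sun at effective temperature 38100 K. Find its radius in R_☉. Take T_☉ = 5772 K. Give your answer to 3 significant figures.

R/R_☉ = √(L/L_☉) / (T/T_☉)² = √(3.67×10^5) / (6.601)²
       = 605.8 / 43.57 = 13.90.

13.9 R_☉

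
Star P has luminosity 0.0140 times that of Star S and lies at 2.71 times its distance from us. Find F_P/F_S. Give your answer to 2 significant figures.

F = L/(4πd²), so F_P/F_S = (L_P/L_S) / (d_P/d_S)²
= 0.0140 / (2.71)² = 0.0140 / 7.344 = 0.001906.

0.0019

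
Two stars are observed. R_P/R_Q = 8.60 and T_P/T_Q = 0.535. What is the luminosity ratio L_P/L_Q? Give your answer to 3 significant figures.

From the Stefan–Boltzmann law, L ∝ R²T⁴, so
L_P/L_Q = (R_P/R_Q)² (T_P/T_Q)⁴ = (8.60)² × (0.535)⁴ = 73.96 × 0.08192 = 6.059.

6.06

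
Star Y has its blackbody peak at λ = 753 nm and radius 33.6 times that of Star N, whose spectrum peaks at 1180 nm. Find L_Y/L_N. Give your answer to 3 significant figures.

6.81×10^3

Wien's law gives T ∝ 1/λ_max, so T_Y/T_N = λ_N/λ_Y = 1180/753 = 1.567.
Then L ∝ R²T⁴ gives L_Y/L_N = (33.6)² × (1.567)⁴ = 1129 × 6.030 = 6808.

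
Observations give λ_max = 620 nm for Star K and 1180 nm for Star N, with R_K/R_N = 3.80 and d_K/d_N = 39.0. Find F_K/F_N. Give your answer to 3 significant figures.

Wien's law: T_K/T_N = λ_N/λ_K = 1180/620 = 1.903.
L_K/L_N = (R_K/R_N)²(T_K/T_N)⁴ = (3.80)²(1.903)⁴ = 189.5.
F_K/F_N = (L_K/L_N)/(d_K/d_N)² = 189.5/(39.0)² = 0.1246.

0.125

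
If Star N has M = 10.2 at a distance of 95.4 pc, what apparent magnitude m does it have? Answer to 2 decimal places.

15.10

m = M + 5 log₁₀(d/10 pc) = 10.2 + 5 log₁₀(95.4/10)
  = 10.2 + 5 × 0.980 = 10.2 + 4.90 = 15.10.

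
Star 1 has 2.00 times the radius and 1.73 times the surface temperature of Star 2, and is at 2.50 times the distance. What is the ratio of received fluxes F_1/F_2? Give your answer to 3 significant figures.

L_1/L_2 = (R_1/R_2)²(T_1/T_2)⁴ = (2.00)² × (1.73)⁴ = 35.83.
F_1/F_2 = (L_1/L_2)/(d_1/d_2)² = 35.83 / (2.50)² = 5.733.

5.73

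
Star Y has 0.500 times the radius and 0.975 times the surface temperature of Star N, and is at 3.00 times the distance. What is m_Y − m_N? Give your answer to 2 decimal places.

4.00

L_Y/L_N = (0.500)²(0.975)⁴ = 0.2259.
F_Y/F_N = (L_Y/L_N)/(d_Y/d_N)² = 0.2259/9.000 = 0.02510.
m_Y − m_N = −2.5 log₁₀(0.02510) = 4.00.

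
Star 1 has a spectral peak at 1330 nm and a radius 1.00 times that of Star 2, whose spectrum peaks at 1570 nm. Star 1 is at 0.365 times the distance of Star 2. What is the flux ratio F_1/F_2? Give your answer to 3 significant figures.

Wien's law: T_1/T_2 = λ_2/λ_1 = 1570/1330 = 1.180.
L_1/L_2 = (R_1/R_2)²(T_1/T_2)⁴ = (1.00)²(1.180)⁴ = 1.942.
F_1/F_2 = (L_1/L_2)/(d_1/d_2)² = 1.942/(0.365)² = 14.57.

14.6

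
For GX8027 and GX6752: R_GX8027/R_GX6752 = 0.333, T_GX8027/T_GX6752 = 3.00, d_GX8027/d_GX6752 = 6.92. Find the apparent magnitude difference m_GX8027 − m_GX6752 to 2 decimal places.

1.82

L_GX8027/L_GX6752 = (0.333)²(3.00)⁴ = 8.982.
F_GX8027/F_GX6752 = (L_GX8027/L_GX6752)/(d_GX8027/d_GX6752)² = 8.982/47.89 = 0.1876.
m_GX8027 − m_GX6752 = −2.5 log₁₀(0.1876) = 1.82.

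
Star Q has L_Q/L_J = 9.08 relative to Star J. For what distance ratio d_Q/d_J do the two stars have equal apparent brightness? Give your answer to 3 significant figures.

3.01

Equal flux requires L_Q/d_Q² = L_J/d_J², so d_Q/d_J = √(L_Q/L_J)
= √(9.08) = 3.013.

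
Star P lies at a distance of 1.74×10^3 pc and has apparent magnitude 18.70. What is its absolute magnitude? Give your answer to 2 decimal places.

M = m − 5 log₁₀(d/10 pc) = 18.70 − 5 log₁₀(1.74×10^3/10)
  = 18.70 − 5 × 2.241 = 18.70 − 11.20 = 7.50.

7.50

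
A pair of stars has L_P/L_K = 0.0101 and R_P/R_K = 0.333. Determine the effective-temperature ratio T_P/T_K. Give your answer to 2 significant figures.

0.55

L ∝ R²T⁴ gives T ∝ (L/R²)^(1/4), so
T_P/T_K = (0.0101 / 0.333²)^(1/4) = (0.09108)^(1/4) = 0.5494.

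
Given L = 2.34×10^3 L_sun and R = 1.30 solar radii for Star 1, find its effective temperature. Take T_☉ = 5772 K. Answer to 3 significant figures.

3.52×10^4 K

T/T_☉ = (L/L_☉)^(1/4) / (R/R_☉)^(1/2)
T = 5772 × (2.34×10^3)^(1/4) / √(1.30) = 5772 × 6.955 / 1.140 = 3.521×10^4 K.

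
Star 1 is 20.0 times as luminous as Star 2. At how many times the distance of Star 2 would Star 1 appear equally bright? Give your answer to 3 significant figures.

Equal flux requires L_1/d_1² = L_2/d_2², so d_1/d_2 = √(L_1/L_2)
= √(20.0) = 4.472.

4.47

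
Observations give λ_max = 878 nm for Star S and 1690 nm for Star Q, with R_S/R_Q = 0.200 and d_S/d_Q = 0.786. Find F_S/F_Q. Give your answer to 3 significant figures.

Wien's law: T_S/T_Q = λ_Q/λ_S = 1690/878 = 1.925.
L_S/L_Q = (R_S/R_Q)²(T_S/T_Q)⁴ = (0.200)²(1.925)⁴ = 0.5491.
F_S/F_Q = (L_S/L_Q)/(d_S/d_Q)² = 0.5491/(0.786)² = 0.8888.

0.889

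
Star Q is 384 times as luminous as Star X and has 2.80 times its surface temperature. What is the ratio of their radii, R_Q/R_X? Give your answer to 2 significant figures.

2.5

L ∝ R²T⁴ gives R ∝ √L / T², so
R_Q/R_X = √(384) / (2.80)² = 19.60 / 7.840 = 2.499.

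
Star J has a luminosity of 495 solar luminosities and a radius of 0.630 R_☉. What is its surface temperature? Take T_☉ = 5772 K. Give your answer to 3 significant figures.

T/T_☉ = (L/L_☉)^(1/4) / (R/R_☉)^(1/2)
T = 5772 × (495)^(1/4) / √(0.630) = 5772 × 4.717 / 0.7937 = 3.430×10^4 K.

3.43×10^4 K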